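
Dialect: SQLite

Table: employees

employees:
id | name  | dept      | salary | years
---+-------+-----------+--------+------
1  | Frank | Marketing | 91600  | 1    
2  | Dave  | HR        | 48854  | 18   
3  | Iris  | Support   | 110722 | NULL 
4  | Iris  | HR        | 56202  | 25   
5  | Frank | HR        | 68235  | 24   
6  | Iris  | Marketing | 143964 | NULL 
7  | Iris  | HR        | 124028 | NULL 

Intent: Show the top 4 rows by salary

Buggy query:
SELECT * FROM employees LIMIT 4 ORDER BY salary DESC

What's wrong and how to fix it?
Bug: LIMIT must come after ORDER BY

Fix: Sort with ORDER BY, then apply LIMIT

Corrected query:
SELECT * FROM employees ORDER BY salary DESC LIMIT 4

Result:
id | name  | dept      | salary | years
---+-------+-----------+--------+------
6  | Iris  | Marketing | 143964 | NULL 
7  | Iris  | HR        | 124028 | NULL 
3  | Iris  | Support   | 110722 | NULL 
1  | Frank | Marketing | 91600  | 1    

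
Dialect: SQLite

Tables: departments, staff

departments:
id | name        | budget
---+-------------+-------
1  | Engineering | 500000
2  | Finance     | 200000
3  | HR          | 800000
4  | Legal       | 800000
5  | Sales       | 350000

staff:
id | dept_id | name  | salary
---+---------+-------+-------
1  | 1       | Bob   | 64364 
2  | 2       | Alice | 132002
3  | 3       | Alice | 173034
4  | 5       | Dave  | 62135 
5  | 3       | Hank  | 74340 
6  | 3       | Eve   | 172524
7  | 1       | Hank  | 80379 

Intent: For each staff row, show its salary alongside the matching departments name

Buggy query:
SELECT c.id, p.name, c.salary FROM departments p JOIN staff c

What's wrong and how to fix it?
Bug: Missing join condition: each staff row is matched to all departments rows instead of just its own

Fix: Add ON c.dept_id = p.id to the JOIN

Corrected query:
SELECT c.id, p.name, c.salary FROM departments p JOIN staff c ON c.dept_id = p.id

Result:
id | name        | salary
---+-------------+-------
1  | Engineering | 64364 
2  | Finance     | 132002
3  | HR          | 173034
4  | Sales       | 62135 
5  | HR          | 74340 
6  | HR          | 172524
7  | Engineering | 80379 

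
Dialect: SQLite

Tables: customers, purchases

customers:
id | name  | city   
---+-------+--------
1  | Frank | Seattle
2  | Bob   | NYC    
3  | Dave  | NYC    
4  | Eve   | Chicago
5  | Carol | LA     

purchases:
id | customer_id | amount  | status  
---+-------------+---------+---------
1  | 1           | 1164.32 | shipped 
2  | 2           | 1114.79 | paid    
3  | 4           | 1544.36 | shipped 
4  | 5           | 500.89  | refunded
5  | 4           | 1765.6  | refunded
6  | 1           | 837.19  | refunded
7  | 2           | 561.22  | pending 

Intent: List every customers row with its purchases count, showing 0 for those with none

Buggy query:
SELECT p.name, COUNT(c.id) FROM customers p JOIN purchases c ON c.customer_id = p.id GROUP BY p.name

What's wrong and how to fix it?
Bug: An inner join excludes parents with zero children

Fix: Switch to LEFT JOIN to retain unmatched parent rows

Corrected query:
SELECT p.name, COUNT(c.id) FROM customers p LEFT JOIN purchases c ON c.customer_id = p.id GROUP BY p.name

Result:
name  | COUNT(c.id)
------+------------
Bob   | 2          
Carol | 1          
Dave  | 0          
Eve   | 2          
Frank | 2          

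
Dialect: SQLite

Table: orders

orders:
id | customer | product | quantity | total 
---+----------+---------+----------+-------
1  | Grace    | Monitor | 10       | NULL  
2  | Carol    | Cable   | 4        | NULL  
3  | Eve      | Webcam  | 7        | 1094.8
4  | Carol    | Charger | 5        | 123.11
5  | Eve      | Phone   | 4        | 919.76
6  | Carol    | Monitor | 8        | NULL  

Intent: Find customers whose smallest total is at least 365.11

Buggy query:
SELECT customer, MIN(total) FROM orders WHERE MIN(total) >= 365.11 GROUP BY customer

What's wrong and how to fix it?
Bug: Aggregates like MIN are computed per group after WHERE runs

Fix: Use HAVING for the per-group MIN condition

Corrected query:
SELECT customer, MIN(total) FROM orders GROUP BY customer HAVING MIN(total) >= 365.11

Result:
customer | MIN(total)
---------+-----------
Eve      | 919.76    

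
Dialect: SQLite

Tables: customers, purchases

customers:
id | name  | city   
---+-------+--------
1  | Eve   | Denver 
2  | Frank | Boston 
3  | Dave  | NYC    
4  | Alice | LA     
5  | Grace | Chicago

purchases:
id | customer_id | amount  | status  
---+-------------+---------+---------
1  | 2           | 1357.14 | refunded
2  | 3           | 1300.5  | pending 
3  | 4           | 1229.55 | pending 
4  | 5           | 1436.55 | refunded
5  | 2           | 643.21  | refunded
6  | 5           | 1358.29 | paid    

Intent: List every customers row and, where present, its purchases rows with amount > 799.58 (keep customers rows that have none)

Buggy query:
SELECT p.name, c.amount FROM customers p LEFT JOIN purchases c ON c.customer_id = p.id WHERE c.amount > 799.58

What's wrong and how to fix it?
Bug: Filtering c.amount in WHERE discards the NULL rows produced by LEFT JOIN, turning it into an inner join

Fix: Move the right-table condition into the ON clause so unmatched parents are kept

Corrected query:
SELECT p.name, c.amount FROM customers p LEFT JOIN purchases c ON c.customer_id = p.id AND c.amount > 799.58

Result:
name  | amount 
------+--------
Eve   | NULL   
Frank | 1357.14
Dave  | 1300.5 
Alice | 1229.55
Grace | 1358.29
Grace | 1436.55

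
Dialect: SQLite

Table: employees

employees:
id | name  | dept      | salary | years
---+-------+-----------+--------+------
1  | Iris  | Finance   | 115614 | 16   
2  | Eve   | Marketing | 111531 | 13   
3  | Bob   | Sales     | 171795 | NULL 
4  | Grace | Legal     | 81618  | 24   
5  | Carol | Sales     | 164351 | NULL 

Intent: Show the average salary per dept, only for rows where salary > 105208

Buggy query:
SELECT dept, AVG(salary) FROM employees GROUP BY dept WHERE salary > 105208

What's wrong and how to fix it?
Bug: Row-level WHERE must come before GROUP BY in the clause order

Fix: Place WHERE between FROM and GROUP BY

Corrected query:
SELECT dept, AVG(salary) FROM employees WHERE salary > 105208 GROUP BY dept

Result:
dept      | AVG(salary)
----------+------------
Finance   | 115614     
Marketing | 111531     
Sales     | 168073     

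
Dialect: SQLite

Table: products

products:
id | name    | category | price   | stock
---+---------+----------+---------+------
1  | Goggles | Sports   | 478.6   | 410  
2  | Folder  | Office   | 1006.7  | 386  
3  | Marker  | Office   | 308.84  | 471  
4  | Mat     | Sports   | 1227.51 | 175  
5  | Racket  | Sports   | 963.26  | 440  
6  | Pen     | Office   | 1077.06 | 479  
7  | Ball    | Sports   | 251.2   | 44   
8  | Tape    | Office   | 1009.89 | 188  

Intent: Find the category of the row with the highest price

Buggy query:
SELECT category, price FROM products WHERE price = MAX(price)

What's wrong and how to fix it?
Bug: MAX(price) is an aggregate and cannot be used directly in WHERE

Fix: Use a subquery: WHERE price = (SELECT MAX(price) FROM products)

Corrected query:
SELECT category, price FROM products WHERE price = (SELECT MAX(price) FROM products)

Result:
category | price  
---------+--------
Sports   | 1227.51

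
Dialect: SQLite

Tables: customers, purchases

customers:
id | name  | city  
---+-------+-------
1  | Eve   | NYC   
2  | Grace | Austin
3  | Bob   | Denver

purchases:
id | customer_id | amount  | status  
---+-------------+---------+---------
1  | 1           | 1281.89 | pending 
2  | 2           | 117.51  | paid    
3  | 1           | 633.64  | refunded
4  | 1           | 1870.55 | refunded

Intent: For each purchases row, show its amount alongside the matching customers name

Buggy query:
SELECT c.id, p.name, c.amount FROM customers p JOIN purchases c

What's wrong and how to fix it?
Bug: JOIN with no ON clause produces a cartesian product; every purchases row pairs with every customers row

Fix: Specify the join condition linking the foreign key to the parent id

Corrected query:
SELECT c.id, p.name, c.amount FROM customers p JOIN purchases c ON c.customer_id = p.id

Result:
id | name  | amount 
---+-------+--------
1  | Eve   | 1281.89
2  | Grace | 117.51 
3  | Eve   | 633.64 
4  | Eve   | 1870.55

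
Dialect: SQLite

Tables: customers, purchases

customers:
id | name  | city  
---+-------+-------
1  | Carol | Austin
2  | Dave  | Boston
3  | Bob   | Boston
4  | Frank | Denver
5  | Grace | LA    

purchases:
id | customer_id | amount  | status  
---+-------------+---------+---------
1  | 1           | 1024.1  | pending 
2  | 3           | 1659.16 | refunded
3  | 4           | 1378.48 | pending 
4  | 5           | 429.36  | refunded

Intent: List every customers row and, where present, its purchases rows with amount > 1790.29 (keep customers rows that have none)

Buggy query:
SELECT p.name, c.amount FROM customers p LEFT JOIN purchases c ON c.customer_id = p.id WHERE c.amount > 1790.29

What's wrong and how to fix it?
Bug: Filtering c.amount in WHERE discards the NULL rows produced by LEFT JOIN, turning it into an inner join

Fix: Put 'c.amount > 1790.29' in the JOIN's ON clause instead of WHERE

Corrected query:
SELECT p.name, c.amount FROM customers p LEFT JOIN purchases c ON c.customer_id = p.id AND c.amount > 1790.29

Result:
name  | amount
------+-------
Carol | NULL  
Dave  | NULL  
Bob   | NULL  
Frank | NULL  
Grace | NULL  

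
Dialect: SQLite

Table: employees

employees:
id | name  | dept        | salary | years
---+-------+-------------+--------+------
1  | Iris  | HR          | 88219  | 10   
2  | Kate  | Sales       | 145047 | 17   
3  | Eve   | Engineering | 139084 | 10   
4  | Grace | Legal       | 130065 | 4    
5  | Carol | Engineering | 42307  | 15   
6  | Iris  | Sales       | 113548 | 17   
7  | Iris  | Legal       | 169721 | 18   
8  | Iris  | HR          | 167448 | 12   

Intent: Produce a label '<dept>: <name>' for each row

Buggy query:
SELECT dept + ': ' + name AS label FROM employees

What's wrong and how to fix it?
Bug: SQLite uses || for string concatenation; + coerces text to numbers (yielding 0)

Fix: Replace + with || to concatenate text

Corrected query:
SELECT dept || ': ' || name AS label FROM employees

Result:
label             
------------------
HR: Iris          
Sales: Kate       
Engineering: Eve  
Legal: Grace      
Engineering: Carol
Sales: Iris       
Legal: Iris       
HR: Iris          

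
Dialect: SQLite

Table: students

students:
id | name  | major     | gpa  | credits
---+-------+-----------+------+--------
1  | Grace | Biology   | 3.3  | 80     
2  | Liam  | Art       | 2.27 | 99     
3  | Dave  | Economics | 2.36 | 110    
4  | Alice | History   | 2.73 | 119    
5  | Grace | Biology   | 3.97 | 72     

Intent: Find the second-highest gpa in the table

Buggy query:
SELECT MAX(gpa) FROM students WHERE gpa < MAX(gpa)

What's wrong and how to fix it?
Bug: MAX(gpa) on the right of the comparison is an aggregate-in-WHERE error

Fix: Put the inner MAX in a scalar subquery

Corrected query:
SELECT MAX(gpa) FROM students WHERE gpa < (SELECT MAX(gpa) FROM students)

Result:
MAX(gpa)
--------
3.3     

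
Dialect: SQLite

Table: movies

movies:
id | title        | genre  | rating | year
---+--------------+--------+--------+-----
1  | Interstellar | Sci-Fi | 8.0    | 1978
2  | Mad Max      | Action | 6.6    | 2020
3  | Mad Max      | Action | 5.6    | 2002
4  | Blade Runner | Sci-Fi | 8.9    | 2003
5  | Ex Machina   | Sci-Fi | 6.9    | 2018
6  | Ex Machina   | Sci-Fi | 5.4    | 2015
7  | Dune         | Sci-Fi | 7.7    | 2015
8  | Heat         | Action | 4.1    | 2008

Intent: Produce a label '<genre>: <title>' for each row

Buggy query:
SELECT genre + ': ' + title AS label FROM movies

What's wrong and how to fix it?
Bug: '+' is numeric addition; on text columns SQLite converts them to 0 instead of concatenating

Fix: Replace + with || to concatenate text

Corrected query:
SELECT genre || ': ' || title AS label FROM movies

Result:
label               
--------------------
Sci-Fi: Interstellar
Action: Mad Max     
Action: Mad Max     
Sci-Fi: Blade Runner
Sci-Fi: Ex Machina  
Sci-Fi: Ex Machina  
Sci-Fi: Dune        
Action: Heat        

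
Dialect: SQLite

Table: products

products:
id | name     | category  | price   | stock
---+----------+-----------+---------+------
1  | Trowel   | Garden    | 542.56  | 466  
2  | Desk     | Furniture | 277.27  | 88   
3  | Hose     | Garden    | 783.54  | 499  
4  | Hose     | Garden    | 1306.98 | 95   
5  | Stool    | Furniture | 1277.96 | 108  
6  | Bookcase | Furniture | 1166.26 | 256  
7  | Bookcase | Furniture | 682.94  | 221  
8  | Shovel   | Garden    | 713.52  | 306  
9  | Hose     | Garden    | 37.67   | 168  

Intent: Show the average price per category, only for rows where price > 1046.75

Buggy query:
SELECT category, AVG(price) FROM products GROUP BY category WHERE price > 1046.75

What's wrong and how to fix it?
Bug: Row-level WHERE must come before GROUP BY in the clause order

Fix: Move the WHERE clause before GROUP BY

Corrected query:
SELECT category, AVG(price) FROM products WHERE price > 1046.75 GROUP BY category

Result:
category  | AVG(price)
----------+-----------
Furniture | 1222.11   
Garden    | 1306.98   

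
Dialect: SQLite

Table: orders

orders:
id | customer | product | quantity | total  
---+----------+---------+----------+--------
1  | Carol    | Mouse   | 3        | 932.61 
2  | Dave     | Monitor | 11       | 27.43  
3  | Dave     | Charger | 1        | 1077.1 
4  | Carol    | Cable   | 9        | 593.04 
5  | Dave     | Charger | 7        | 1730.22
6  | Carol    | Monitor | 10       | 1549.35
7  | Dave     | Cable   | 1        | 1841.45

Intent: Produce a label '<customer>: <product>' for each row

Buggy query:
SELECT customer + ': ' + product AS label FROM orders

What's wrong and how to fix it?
Bug: '+' is numeric addition; on text columns SQLite converts them to 0 instead of concatenating

Fix: Replace + with || to concatenate text

Corrected query:
SELECT customer || ': ' || product AS label FROM orders

Result:
label         
--------------
Carol: Mouse  
Dave: Monitor 
Dave: Charger 
Carol: Cable  
Dave: Charger 
Carol: Monitor
Dave: Cable   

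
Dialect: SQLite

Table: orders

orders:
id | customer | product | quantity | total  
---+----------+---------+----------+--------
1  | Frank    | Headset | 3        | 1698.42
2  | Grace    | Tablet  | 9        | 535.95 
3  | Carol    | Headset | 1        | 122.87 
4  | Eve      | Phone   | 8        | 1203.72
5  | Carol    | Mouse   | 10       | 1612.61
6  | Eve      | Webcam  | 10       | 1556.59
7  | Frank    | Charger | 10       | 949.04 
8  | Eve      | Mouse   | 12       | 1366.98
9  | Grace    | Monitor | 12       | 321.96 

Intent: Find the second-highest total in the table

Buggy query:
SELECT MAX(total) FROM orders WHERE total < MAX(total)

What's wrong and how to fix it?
Bug: MAX(total) on the right of the comparison is an aggregate-in-WHERE error

Fix: Put the inner MAX in a scalar subquery

Corrected query:
SELECT MAX(total) FROM orders WHERE total < (SELECT MAX(total) FROM orders)

Result:
MAX(total)
----------
1612.61   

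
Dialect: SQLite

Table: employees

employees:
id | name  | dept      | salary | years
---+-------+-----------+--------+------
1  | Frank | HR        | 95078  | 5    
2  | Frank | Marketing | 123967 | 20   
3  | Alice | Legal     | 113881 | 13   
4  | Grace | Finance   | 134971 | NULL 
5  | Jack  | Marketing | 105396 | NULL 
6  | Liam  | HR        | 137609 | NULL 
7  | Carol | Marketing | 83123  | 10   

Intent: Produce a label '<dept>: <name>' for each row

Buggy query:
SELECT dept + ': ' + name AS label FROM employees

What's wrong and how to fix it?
Bug: SQLite uses || for string concatenation; + coerces text to numbers (yielding 0)

Fix: Use the || operator for string concatenation

Corrected query:
SELECT dept || ': ' || name AS label FROM employees

Result:
label           
----------------
HR: Frank       
Marketing: Frank
Legal: Alice    
Finance: Grace  
Marketing: Jack 
HR: Liam        
Marketing: Carol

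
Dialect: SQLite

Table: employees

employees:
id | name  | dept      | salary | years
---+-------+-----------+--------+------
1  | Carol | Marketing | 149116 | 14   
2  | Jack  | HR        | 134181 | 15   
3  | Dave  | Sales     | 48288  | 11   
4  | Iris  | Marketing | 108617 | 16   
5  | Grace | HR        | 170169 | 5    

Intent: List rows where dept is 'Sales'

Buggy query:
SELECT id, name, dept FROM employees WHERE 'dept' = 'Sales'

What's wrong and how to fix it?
Bug: Single quotes denote string literals in SQL; the column name is being compared as a constant string

Fix: Reference the column as dept without single quotes

Corrected query:
SELECT id, name, dept FROM employees WHERE dept = 'Sales'

Result:
id | name | dept 
---+------+------
3  | Dave | Sales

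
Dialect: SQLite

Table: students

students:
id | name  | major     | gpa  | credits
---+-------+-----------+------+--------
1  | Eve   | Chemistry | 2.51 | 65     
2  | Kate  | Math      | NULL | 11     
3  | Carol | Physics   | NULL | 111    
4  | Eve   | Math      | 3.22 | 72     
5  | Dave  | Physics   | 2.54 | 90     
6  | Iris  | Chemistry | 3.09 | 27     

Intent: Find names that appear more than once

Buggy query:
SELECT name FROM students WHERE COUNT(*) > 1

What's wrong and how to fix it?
Bug: WHERE can't reference COUNT(*); aggregates are computed after WHERE

Fix: Group first, then use HAVING for the count condition

Corrected query:
SELECT name FROM students GROUP BY name HAVING COUNT(*) > 1

Result:
name
----
Eve 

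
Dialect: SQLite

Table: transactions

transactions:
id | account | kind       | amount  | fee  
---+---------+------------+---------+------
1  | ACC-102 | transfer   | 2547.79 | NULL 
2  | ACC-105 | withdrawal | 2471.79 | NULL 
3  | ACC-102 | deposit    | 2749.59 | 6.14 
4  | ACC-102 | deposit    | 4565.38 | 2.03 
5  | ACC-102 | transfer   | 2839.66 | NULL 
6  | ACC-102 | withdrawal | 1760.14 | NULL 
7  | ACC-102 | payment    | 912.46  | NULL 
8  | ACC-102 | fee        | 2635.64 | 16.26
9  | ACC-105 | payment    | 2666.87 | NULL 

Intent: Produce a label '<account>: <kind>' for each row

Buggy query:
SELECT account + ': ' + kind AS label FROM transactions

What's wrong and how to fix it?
Bug: SQLite uses || for string concatenation; + coerces text to numbers (yielding 0)

Fix: Use the || operator for string concatenation

Corrected query:
SELECT account || ': ' || kind AS label FROM transactions

Result:
label              
-------------------
ACC-102: transfer  
ACC-105: withdrawal
ACC-102: deposit   
ACC-102: deposit   
ACC-102: transfer  
ACC-102: withdrawal
ACC-102: payment   
ACC-102: fee       
ACC-105: payment   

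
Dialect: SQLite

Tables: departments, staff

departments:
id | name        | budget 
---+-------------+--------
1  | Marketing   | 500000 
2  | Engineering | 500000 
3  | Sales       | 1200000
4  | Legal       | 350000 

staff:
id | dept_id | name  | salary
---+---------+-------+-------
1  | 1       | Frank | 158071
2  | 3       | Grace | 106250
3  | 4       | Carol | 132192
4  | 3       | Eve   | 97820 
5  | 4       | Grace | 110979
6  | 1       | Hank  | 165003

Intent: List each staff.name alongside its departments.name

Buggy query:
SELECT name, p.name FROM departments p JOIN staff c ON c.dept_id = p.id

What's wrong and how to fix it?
Bug: 'name' exists in both joined tables, so the database can't tell which one is meant

Fix: Prefix ambiguous columns with the table alias

Corrected query:
SELECT c.name, p.name FROM departments p JOIN staff c ON c.dept_id = p.id

Result:
name  | name     
------+----------
Frank | Marketing
Grace | Sales    
Carol | Legal    
Eve   | Sales    
Grace | Legal    
Hank  | Marketing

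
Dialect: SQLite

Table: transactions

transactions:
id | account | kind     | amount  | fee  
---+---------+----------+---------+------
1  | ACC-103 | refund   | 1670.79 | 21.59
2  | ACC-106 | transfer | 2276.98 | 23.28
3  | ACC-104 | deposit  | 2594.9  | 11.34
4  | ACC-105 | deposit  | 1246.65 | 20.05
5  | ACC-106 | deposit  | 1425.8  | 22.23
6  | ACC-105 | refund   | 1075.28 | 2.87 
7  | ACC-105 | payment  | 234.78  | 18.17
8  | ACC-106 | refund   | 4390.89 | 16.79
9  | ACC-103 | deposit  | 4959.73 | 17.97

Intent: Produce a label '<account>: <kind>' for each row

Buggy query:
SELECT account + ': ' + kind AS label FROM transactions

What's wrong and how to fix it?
Bug: SQLite uses || for string concatenation; + coerces text to numbers (yielding 0)

Fix: Use the || operator for string concatenation

Corrected query:
SELECT account || ': ' || kind AS label FROM transactions

Result:
label            
-----------------
ACC-103: refund  
ACC-106: transfer
ACC-104: deposit 
ACC-105: deposit 
ACC-106: deposit 
ACC-105: refund  
ACC-105: payment 
ACC-106: refund  
ACC-103: deposit 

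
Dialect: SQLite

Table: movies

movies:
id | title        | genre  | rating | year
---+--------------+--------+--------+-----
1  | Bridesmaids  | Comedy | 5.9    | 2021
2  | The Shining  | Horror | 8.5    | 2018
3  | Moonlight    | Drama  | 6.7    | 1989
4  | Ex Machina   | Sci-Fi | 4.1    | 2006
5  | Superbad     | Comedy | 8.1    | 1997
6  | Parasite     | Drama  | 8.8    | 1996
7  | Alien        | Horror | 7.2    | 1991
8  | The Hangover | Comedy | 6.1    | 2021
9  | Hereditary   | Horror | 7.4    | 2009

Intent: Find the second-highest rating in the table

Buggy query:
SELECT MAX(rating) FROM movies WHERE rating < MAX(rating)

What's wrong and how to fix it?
Bug: The inner MAX is an aggregate inside WHERE, which is not allowed

Fix: Put the inner MAX in a scalar subquery

Corrected query:
SELECT MAX(rating) FROM movies WHERE rating < (SELECT MAX(rating) FROM movies)

Result:
MAX(rating)
-----------
8.5        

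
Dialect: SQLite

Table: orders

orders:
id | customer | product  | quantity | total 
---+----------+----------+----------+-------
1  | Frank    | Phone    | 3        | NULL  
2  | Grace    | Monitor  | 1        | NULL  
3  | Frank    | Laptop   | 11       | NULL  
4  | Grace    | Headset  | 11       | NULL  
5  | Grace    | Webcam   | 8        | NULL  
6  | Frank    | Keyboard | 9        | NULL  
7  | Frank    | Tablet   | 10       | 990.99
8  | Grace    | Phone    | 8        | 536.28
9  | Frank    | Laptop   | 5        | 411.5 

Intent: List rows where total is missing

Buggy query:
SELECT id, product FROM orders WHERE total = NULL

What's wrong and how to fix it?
Bug: Comparing to NULL with '=' never matches; NULL = NULL is unknown, not true

Fix: Use IS NULL to test for NULL

Corrected query:
SELECT id, product FROM orders WHERE total IS NULL

Result:
id | product 
---+---------
1  | Phone   
2  | Monitor 
3  | Laptop  
4  | Headset 
5  | Webcam  
6  | Keyboard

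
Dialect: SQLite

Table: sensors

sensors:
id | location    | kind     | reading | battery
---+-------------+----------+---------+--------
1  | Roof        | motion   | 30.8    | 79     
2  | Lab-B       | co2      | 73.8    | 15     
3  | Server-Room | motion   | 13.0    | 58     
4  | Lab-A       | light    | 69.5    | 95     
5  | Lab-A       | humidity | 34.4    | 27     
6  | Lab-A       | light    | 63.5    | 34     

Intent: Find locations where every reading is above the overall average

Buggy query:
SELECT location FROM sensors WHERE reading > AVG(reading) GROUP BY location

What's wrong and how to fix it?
Bug: AVG() is an aggregate; it can't sit directly in WHERE

Fix: Use a subquery for AVG and a HAVING MIN(...) filter so the condition holds for every row in the group

Corrected query:
SELECT location FROM sensors GROUP BY location HAVING MIN(reading) > (SELECT AVG(reading) FROM sensors)

Result:
location
--------
Lab-B   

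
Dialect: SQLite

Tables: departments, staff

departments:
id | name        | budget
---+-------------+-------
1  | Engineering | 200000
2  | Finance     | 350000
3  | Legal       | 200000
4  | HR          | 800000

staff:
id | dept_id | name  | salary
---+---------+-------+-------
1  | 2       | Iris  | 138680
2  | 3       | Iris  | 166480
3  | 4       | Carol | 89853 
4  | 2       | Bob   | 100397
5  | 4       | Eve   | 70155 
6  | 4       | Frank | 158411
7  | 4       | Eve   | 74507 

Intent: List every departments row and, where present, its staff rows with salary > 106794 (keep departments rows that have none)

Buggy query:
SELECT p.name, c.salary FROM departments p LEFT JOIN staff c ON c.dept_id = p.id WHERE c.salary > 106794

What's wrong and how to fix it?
Bug: Filtering c.salary in WHERE discards the NULL rows produced by LEFT JOIN, turning it into an inner join

Fix: Move the right-table condition into the ON clause so unmatched parents are kept

Corrected query:
SELECT p.name, c.salary FROM departments p LEFT JOIN staff c ON c.dept_id = p.id AND c.salary > 106794

Result:
name        | salary
------------+-------
Engineering | NULL  
Finance     | 138680
Legal       | 166480
HR          | 158411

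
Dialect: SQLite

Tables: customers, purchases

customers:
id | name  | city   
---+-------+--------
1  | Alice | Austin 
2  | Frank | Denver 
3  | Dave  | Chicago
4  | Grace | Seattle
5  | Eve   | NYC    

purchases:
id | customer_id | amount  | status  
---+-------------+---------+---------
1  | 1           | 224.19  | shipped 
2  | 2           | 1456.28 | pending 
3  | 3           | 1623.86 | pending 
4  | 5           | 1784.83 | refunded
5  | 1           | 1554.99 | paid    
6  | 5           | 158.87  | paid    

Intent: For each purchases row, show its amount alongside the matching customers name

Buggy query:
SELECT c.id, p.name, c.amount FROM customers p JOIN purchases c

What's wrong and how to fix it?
Bug: Missing join condition: each purchases row is matched to all customers rows instead of just its own

Fix: Add ON c.customer_id = p.id to the JOIN

Corrected query:
SELECT c.id, p.name, c.amount FROM customers p JOIN purchases c ON c.customer_id = p.id

Result:
id | name  | amount 
---+-------+--------
1  | Alice | 224.19 
2  | Frank | 1456.28
3  | Dave  | 1623.86
4  | Eve   | 1784.83
5  | Alice | 1554.99
6  | Eve   | 158.87 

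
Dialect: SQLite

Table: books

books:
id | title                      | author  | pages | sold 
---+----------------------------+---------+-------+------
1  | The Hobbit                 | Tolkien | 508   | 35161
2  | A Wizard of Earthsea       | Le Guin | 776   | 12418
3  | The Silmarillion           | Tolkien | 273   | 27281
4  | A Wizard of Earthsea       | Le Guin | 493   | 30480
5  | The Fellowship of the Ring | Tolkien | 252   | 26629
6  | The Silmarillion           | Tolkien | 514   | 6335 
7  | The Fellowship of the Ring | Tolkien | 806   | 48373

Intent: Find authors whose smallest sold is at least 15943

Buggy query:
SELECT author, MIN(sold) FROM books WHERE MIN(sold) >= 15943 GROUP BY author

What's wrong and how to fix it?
Bug: Aggregates like MIN are computed per group after WHERE runs

Fix: Use HAVING for the per-group MIN condition

Corrected query:
SELECT author, MIN(sold) FROM books GROUP BY author HAVING MIN(sold) >= 15943

Result:
(no rows)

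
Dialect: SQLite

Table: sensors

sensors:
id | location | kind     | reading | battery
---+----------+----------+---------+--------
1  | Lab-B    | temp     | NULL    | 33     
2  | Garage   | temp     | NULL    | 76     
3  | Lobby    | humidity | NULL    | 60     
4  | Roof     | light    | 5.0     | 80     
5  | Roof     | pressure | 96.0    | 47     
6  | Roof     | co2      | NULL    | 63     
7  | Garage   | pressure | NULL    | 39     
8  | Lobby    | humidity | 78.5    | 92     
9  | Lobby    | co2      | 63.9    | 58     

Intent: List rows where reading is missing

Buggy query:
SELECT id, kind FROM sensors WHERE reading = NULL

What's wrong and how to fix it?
Bug: Comparing to NULL with '=' never matches; NULL = NULL is unknown, not true

Fix: Replace '= NULL' with 'IS NULL'

Corrected query:
SELECT id, kind FROM sensors WHERE reading IS NULL

Result:
id | kind    
---+---------
1  | temp    
2  | temp    
3  | humidity
6  | co2     
7  | pressure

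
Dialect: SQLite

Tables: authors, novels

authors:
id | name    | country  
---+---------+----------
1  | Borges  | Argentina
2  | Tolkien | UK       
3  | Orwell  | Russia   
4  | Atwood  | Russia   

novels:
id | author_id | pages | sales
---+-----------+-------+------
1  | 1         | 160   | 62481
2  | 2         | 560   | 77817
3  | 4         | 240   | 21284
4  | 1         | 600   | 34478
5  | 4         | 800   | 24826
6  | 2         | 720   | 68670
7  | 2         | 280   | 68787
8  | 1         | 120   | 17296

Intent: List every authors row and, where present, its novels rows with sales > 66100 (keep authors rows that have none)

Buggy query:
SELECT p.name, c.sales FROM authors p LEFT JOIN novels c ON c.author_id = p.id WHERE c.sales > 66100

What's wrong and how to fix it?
Bug: Filtering c.sales in WHERE discards the NULL rows produced by LEFT JOIN, turning it into an inner join

Fix: Put 'c.sales > 66100' in the JOIN's ON clause instead of WHERE

Corrected query:
SELECT p.name, c.sales FROM authors p LEFT JOIN novels c ON c.author_id = p.id AND c.sales > 66100

Result:
name    | sales
--------+------
Borges  | NULL 
Tolkien | 68670
Tolkien | 68787
Tolkien | 77817
Orwell  | NULL 
Atwood  | NULL 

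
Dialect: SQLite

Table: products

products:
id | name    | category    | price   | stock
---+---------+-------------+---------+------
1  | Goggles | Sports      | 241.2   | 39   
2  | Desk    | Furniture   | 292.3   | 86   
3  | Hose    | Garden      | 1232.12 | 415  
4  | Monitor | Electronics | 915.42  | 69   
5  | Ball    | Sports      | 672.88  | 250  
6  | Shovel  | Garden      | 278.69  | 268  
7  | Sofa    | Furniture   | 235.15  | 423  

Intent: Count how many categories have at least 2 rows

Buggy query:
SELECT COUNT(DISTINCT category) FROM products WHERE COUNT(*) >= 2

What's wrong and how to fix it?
Bug: COUNT(*) cannot appear in WHERE; the per-group count doesn't exist yet

Fix: Use a subquery that GROUPs and filters with HAVING, then count its rows

Corrected query:
SELECT COUNT(*) FROM (SELECT category FROM products GROUP BY category HAVING COUNT(*) >= 2)

Result:
COUNT(*)
--------
3       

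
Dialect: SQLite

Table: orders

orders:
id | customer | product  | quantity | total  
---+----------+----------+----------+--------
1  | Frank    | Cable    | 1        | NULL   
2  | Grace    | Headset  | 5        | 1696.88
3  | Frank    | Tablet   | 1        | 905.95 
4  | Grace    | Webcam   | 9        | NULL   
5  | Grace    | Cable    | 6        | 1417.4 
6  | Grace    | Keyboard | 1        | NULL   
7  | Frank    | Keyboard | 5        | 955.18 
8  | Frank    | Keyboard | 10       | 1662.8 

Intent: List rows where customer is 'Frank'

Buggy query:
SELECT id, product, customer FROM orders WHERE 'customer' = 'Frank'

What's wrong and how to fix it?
Bug: 'customer' in single quotes is a string literal, not the column; the comparison is literal-vs-literal and never true

Fix: Reference the column as customer without single quotes

Corrected query:
SELECT id, product, customer FROM orders WHERE customer = 'Frank'

Result:
id | product  | customer
---+----------+---------
1  | Cable    | Frank   
3  | Tablet   | Frank   
7  | Keyboard | Frank   
8  | Keyboard | Frank   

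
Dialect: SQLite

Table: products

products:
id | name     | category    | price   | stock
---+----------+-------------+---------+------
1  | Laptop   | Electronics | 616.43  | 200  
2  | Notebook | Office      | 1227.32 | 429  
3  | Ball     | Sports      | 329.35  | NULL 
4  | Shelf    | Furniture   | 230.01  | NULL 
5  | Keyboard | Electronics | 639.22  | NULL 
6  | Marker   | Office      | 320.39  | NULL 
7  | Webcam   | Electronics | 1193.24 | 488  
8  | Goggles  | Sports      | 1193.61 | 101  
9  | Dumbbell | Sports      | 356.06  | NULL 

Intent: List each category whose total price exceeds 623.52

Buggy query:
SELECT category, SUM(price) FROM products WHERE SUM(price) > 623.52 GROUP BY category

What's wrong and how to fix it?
Bug: WHERE runs before GROUP BY, so aggregates aren't available there

Fix: Use HAVING (which filters groups after aggregation) instead of WHERE

Corrected query:
SELECT category, SUM(price) FROM products GROUP BY category HAVING SUM(price) > 623.52

Result:
category    | SUM(price)
------------+-----------
Electronics | 2448.89   
Office      | 1547.71   
Sports      | 1879.02   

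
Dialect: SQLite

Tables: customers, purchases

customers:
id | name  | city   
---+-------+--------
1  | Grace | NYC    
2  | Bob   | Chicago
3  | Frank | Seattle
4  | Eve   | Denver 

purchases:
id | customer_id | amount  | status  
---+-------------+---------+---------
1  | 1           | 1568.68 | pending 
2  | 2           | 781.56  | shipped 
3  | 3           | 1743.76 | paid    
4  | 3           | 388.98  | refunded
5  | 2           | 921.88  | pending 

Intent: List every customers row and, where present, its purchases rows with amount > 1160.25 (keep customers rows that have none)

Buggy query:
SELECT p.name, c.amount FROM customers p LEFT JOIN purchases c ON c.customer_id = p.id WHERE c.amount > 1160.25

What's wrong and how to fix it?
Bug: Filtering c.amount in WHERE discards the NULL rows produced by LEFT JOIN, turning it into an inner join

Fix: Put 'c.amount > 1160.25' in the JOIN's ON clause instead of WHERE

Corrected query:
SELECT p.name, c.amount FROM customers p LEFT JOIN purchases c ON c.customer_id = p.id AND c.amount > 1160.25

Result:
name  | amount 
------+--------
Grace | 1568.68
Bob   | NULL   
Frank | 1743.76
Eve   | NULL   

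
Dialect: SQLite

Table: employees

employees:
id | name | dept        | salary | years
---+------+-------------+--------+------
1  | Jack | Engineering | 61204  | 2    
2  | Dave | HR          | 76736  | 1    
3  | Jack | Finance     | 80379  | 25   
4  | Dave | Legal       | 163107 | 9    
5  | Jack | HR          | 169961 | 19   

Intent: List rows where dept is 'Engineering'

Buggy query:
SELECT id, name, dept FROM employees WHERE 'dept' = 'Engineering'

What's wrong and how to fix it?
Bug: Single quotes denote string literals in SQL; the column name is being compared as a constant string

Fix: Reference the column as dept without single quotes

Corrected query:
SELECT id, name, dept FROM employees WHERE dept = 'Engineering'

Result:
id | name | dept       
---+------+------------
1  | Jack | Engineering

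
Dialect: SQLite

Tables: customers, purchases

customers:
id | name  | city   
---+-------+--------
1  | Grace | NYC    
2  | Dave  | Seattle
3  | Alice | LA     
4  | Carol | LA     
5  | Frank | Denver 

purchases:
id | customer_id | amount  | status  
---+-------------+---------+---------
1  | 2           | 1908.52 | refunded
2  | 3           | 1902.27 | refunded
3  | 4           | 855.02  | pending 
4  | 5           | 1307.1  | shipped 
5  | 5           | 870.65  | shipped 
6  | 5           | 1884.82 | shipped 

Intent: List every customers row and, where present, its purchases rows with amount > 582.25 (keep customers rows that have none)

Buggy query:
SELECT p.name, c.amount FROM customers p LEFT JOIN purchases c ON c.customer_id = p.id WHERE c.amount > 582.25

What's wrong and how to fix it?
Bug: A WHERE condition on the right-hand table after LEFT JOIN drops unmatched parents

Fix: Move the right-table condition into the ON clause so unmatched parents are kept

Corrected query:
SELECT p.name, c.amount FROM customers p LEFT JOIN purchases c ON c.customer_id = p.id AND c.amount > 582.25

Result:
name  | amount 
------+--------
Grace | NULL   
Dave  | 1908.52
Alice | 1902.27
Carol | 855.02 
Frank | 870.65 
Frank | 1307.1 
Frank | 1884.82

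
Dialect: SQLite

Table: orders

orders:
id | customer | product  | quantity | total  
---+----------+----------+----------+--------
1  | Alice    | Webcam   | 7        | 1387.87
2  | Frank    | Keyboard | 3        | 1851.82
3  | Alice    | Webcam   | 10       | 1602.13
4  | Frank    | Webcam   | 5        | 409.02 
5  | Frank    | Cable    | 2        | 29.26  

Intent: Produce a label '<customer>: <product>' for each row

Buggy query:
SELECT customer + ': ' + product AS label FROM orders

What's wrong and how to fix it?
Bug: SQLite uses || for string concatenation; + coerces text to numbers (yielding 0)

Fix: Replace + with || to concatenate text

Corrected query:
SELECT customer || ': ' || product AS label FROM orders

Result:
label          
---------------
Alice: Webcam  
Frank: Keyboard
Alice: Webcam  
Frank: Webcam  
Frank: Cable   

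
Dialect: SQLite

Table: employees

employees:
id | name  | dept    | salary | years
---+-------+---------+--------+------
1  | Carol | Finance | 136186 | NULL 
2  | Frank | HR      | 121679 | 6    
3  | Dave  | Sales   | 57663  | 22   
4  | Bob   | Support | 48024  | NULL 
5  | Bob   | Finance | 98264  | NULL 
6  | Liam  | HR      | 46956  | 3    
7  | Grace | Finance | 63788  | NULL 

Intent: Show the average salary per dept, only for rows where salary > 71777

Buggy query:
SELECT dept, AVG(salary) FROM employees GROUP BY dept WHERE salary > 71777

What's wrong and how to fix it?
Bug: Row-level WHERE must come before GROUP BY in the clause order

Fix: Place WHERE between FROM and GROUP BY

Corrected query:
SELECT dept, AVG(salary) FROM employees WHERE salary > 71777 GROUP BY dept

Result:
dept    | AVG(salary)
--------+------------
Finance | 117225     
HR      | 121679     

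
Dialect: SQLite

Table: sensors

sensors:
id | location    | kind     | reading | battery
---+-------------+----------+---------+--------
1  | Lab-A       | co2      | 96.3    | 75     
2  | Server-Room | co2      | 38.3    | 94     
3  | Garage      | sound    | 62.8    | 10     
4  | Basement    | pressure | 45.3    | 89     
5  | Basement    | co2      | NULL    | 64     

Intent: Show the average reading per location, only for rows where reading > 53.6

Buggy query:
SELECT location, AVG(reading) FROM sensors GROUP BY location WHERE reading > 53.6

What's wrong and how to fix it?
Bug: Row-level WHERE must come before GROUP BY in the clause order

Fix: Move the WHERE clause before GROUP BY

Corrected query:
SELECT location, AVG(reading) FROM sensors WHERE reading > 53.6 GROUP BY location

Result:
location | AVG(reading)
---------+-------------
Garage   | 62.8        
Lab-A    | 96.3        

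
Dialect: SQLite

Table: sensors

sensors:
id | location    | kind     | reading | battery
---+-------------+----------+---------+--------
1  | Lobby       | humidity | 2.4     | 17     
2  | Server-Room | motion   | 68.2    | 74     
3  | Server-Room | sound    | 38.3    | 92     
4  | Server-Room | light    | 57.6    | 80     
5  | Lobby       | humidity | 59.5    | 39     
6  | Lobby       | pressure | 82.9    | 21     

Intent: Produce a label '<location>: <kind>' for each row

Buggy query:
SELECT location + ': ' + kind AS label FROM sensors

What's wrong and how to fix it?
Bug: SQLite uses || for string concatenation; + coerces text to numbers (yielding 0)

Fix: Replace + with || to concatenate text

Corrected query:
SELECT location || ': ' || kind AS label FROM sensors

Result:
label              
-------------------
Lobby: humidity    
Server-Room: motion
Server-Room: sound 
Server-Room: light 
Lobby: humidity    
Lobby: pressure    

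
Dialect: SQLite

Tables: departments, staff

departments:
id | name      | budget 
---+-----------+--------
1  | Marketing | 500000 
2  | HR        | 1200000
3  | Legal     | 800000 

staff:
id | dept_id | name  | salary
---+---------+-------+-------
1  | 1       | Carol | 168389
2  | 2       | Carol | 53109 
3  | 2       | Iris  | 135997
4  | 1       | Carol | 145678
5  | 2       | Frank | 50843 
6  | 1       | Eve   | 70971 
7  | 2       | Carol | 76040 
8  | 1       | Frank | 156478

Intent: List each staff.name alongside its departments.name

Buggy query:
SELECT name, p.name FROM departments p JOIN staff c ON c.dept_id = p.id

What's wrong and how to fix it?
Bug: Both tables have a 'name' column; the unqualified reference is ambiguous

Fix: Qualify the column with its table alias (c.name)

Corrected query:
SELECT c.name, p.name FROM departments p JOIN staff c ON c.dept_id = p.id

Result:
name  | name     
------+----------
Carol | Marketing
Carol | HR       
Iris  | HR       
Carol | Marketing
Frank | HR       
Eve   | Marketing
Carol | HR       
Frank | Marketing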